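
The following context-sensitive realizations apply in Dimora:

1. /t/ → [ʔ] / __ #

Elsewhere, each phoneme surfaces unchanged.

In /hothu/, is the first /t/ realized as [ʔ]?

/t/ — between /o/ and /h/; rule 1 does not apply here → [t].
The actual realization is [t], not [ʔ].

No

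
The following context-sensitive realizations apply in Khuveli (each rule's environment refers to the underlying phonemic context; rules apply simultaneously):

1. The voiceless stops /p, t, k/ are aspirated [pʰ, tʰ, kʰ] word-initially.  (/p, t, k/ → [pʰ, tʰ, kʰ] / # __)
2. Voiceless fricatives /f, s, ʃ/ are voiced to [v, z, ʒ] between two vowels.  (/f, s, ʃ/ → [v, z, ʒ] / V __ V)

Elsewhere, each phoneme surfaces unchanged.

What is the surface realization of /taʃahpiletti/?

[tʰaʒahpiletti]

Rule 1 applies to /t/ (word-initial: word-initially) → [tʰ].
/a/ — not in any rule's target class → [a].
/ʃ/ (between /a/ and /a/) occurs between two vowels → [ʒ] by rule 2.
/a/ (between /ʃ/ and /h/): no rule targets it → [a].
/h/ — not in any rule's target class → [h].
/p/ (between /h/ and /i/) fails the environment for rule 1, so it stays [p].
/i/ — not in any rule's target class → [i].
/l/ — not in any rule's target class → [l].
/e/ stays [e].
/t/ (between /e/ and /t/) fails the environment for rule 1, so it stays [t].
/t/ (between /t/ and /i/) fails the environment for rule 1, so it stays [t].
/i/ (word-final) is unaffected → [i].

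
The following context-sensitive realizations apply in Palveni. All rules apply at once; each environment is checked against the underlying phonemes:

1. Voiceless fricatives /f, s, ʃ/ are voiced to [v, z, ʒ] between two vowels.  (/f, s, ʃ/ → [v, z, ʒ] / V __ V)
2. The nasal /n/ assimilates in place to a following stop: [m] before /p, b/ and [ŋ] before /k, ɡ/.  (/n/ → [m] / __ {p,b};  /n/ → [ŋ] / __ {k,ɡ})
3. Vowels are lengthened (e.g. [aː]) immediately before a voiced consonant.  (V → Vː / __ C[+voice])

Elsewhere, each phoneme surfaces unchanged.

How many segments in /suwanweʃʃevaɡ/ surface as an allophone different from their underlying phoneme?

Segments that undergo a rule: /u/ → [uː] (rule 3); /a/ → [aː] (rule 3); /e/ → [eː] (rule 3); /a/ → [aː] (rule 3).
All other segments surface unchanged.

4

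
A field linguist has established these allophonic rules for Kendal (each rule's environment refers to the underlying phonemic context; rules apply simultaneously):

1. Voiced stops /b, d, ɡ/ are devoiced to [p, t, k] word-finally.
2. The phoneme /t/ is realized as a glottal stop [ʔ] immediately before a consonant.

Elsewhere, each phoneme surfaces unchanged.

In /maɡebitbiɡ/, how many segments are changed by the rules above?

2

Segments that undergo a rule: /t/ → [ʔ] (rule 2); /ɡ/ → [k] (rule 1).
All other segments surface unchanged.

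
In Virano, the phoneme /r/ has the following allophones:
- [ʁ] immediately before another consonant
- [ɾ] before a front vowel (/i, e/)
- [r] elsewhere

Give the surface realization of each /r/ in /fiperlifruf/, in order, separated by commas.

Occurrence 1 (position 5): immediately before another consonant → [ʁ].
Occurrence 2 (position 9): no conditioning environment matches → elsewhere allophone [r].

[ʁ], [r]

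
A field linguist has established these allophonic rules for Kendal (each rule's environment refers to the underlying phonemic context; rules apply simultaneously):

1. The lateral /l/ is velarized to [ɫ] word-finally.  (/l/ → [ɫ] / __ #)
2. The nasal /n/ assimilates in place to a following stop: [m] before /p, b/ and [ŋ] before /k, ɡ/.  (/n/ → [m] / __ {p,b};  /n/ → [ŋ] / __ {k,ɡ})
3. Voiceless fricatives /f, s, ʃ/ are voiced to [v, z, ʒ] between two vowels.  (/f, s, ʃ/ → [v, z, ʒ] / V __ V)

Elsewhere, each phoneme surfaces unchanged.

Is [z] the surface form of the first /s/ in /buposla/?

/s/ (between /o/ and /l/): rule 3 targets it, but not between two vowels → unchanged [s].
The actual realization is [s], not [z].

No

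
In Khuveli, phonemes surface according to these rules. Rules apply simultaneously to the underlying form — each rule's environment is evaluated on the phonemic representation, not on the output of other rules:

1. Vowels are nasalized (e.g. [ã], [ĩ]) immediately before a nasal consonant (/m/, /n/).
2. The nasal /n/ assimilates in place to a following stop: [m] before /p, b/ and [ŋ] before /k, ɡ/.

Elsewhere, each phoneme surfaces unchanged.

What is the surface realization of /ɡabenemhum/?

/ɡ/ stays [ɡ].
/a/ (between /ɡ/ and /b/) is in the target of rule 1 but the environment (before a nasal consonant) is not met → [a].
/b/ stays [b].
/e/ meets the environment for rule 1 (before a nasal consonant) → [ẽ].
/n/ — between /e/ and /e/; rule 2 does not apply here → [n].
/e/ meets the environment for rule 1 (before a nasal consonant) → [ẽ].
/m/ (between /e/ and /h/) is unaffected → [m].
/h/ (between /m/ and /u/): no rule targets it → [h].
/u/ (between /h/ and /m/): before a nasal consonant, so rule 1 applies → [ũ].
/m/ stays [m].

[ɡabẽnẽmhũm]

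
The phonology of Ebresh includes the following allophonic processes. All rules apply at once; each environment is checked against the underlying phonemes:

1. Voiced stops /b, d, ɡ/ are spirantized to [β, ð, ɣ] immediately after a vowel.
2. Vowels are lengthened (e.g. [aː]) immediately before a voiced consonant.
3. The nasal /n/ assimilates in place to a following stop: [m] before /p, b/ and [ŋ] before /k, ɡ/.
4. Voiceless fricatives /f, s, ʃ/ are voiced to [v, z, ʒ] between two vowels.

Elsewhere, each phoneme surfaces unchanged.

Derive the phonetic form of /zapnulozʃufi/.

/z/ stays [z].
/a/ (between /z/ and /p/) fails the environment for rule 2, so it stays [a].
/p/ stays [p].
/n/ (between /p/ and /u/) fails the environment for rule 3, so it stays [n].
/u/ (between /n/ and /l/) occurs before a voiced consonant → [uː] by rule 2.
/l/ (between /u/ and /o/): no rule targets it → [l].
/o/ meets the environment for rule 2 (before a voiced consonant) → [oː].
/z/ (between /o/ and /ʃ/): no rule targets it → [z].
/ʃ/ (between /z/ and /u/) is in the target of rule 4 but the environment (between two vowels) is not met → [ʃ].
/u/ — between /ʃ/ and /f/; rule 2 does not apply here → [u].
/f/ meets the environment for rule 4 (between two vowels) → [v].
/i/ (word-final) fails the environment for rule 2, so it stays [i].

[zapnuːloːzʃuvi]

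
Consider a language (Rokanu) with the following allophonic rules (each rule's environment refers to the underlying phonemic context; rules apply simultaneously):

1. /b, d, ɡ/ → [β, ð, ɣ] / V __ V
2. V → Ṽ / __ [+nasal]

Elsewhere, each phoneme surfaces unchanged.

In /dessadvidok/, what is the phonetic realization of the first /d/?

/d/ — word-initial; rule 1 does not apply here → [d].

[d]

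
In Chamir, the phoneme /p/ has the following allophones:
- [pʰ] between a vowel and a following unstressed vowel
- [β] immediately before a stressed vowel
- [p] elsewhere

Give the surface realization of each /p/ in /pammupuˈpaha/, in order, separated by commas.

Occurrence 1 (position 1): no conditioning environment matches → elsewhere allophone [p].
Occurrence 2 (position 6): between a vowel and a following unstressed vowel → [pʰ].
Occurrence 3 (position 8): immediately before a stressed vowel → [β].

[p], [pʰ], [β]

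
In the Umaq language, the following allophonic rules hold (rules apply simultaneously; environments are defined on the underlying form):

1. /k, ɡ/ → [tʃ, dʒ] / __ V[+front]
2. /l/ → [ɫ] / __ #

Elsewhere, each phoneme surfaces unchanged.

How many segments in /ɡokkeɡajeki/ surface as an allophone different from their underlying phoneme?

Segments that undergo a rule: /k/ → [tʃ] (rule 1); /k/ → [tʃ] (rule 1).
All other segments surface unchanged.

2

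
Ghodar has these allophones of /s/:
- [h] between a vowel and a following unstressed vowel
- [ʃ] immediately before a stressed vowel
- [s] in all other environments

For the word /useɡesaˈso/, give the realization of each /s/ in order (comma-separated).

[h], [h], [ʃ]

Occurrence 1 (position 2): between a vowel and a following unstressed vowel → [h].
Occurrence 2 (position 6): between a vowel and a following unstressed vowel → [h].
Occurrence 3 (position 8): immediately before a stressed vowel → [ʃ].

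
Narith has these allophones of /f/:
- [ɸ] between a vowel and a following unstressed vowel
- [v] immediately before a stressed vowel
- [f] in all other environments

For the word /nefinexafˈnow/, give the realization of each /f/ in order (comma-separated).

Occurrence 1 (position 3): between a vowel and a following unstressed vowel → [ɸ].
Occurrence 2 (position 9): no conditioning environment matches → elsewhere allophone [f].

[ɸ], [f]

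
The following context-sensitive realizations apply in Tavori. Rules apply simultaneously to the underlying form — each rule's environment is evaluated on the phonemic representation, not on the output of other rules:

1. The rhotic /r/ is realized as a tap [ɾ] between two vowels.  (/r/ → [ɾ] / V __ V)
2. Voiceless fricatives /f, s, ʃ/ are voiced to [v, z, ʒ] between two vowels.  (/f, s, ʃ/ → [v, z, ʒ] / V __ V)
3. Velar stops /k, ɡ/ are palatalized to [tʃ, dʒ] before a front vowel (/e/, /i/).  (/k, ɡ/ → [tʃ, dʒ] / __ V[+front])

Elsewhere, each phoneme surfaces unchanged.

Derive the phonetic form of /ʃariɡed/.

[ʃaɾidʒed]

/ʃ/ (word-initial) fails the environment for rule 2, so it stays [ʃ].
/a/ stays [a].
/r/ (between /a/ and /i/): between two vowels, so rule 1 applies → [ɾ].
/i/ (between /r/ and /ɡ/): no rule targets it → [i].
/ɡ/ — between /i/ and /e/, before a front vowel — surfaces as [dʒ] (rule 3).
/e/ stays [e].
/d/ (word-final) is unaffected → [d].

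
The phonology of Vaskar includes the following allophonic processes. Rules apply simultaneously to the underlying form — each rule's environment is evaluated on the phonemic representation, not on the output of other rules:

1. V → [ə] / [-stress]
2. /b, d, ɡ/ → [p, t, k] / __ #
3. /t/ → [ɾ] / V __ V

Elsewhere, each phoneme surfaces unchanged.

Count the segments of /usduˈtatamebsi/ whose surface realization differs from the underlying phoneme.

7

Segments that undergo a rule: /u/ → [ə] (rule 1); /u/ → [ə] (rule 1); /t/ → [ɾ] (rule 3); /t/ → [ɾ] (rule 3); /a/ → [ə] (rule 1); /e/ → [ə] (rule 1); /i/ → [ə] (rule 1).
All other segments surface unchanged.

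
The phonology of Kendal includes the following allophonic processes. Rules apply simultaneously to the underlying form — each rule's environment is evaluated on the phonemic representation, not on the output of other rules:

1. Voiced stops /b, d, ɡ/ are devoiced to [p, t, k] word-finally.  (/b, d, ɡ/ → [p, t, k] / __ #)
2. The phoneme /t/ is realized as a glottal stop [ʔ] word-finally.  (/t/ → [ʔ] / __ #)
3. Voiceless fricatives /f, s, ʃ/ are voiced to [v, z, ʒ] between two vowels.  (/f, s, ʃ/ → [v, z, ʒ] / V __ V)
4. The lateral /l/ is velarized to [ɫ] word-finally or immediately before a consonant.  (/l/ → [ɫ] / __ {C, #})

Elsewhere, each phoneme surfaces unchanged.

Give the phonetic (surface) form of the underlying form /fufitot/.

[fuvitoʔ]

/f/ (word-initial): rule 3 targets it, but not between two vowels → unchanged [f].
/u/ (between /f/ and /f/) is unaffected → [u].
/f/ meets the environment for rule 3 (between two vowels) → [v].
/i/ (between /f/ and /t/): no rule targets it → [i].
/t/ (between /i/ and /o/): rule 2 targets it, but not word-finally → unchanged [t].
/o/ — not in any rule's target class → [o].
/t/ (word-final) occurs word-finally → [ʔ] by rule 2.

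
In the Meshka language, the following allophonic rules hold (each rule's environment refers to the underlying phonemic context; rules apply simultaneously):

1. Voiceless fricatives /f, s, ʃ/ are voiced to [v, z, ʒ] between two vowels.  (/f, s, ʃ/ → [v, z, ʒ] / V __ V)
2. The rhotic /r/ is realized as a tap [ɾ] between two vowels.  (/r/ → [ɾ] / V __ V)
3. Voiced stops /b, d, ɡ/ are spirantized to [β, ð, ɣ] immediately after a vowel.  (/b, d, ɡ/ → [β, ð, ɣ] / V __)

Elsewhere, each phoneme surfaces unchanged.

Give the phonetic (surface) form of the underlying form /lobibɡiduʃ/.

/l/ stays [l].
/o/ (between /l/ and /b/) is unaffected → [o].
Rule 3 applies to /b/ (between /o/ and /i/: immediately after a vowel) → [β].
/i/ stays [i].
/b/ (between /i/ and /ɡ/) occurs immediately after a vowel → [β] by rule 3.
/ɡ/ — between /b/ and /i/; rule 3 does not apply here → [ɡ].
/i/ stays [i].
/d/ (between /i/ and /u/): immediately after a vowel, so rule 3 applies → [ð].
/u/ stays [u].
/ʃ/ — word-final; rule 1 does not apply here → [ʃ].

[loβiβɡiðuʃ]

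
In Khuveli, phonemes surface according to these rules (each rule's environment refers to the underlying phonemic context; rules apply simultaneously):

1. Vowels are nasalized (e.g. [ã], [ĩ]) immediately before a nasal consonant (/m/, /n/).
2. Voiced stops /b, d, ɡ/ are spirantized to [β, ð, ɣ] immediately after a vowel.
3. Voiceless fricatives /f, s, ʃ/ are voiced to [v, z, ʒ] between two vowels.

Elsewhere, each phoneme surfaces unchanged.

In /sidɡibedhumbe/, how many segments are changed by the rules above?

Segments that undergo a rule: /d/ → [ð] (rule 2); /b/ → [β] (rule 2); /d/ → [ð] (rule 2); /u/ → [ũ] (rule 1).
All other segments surface unchanged.

4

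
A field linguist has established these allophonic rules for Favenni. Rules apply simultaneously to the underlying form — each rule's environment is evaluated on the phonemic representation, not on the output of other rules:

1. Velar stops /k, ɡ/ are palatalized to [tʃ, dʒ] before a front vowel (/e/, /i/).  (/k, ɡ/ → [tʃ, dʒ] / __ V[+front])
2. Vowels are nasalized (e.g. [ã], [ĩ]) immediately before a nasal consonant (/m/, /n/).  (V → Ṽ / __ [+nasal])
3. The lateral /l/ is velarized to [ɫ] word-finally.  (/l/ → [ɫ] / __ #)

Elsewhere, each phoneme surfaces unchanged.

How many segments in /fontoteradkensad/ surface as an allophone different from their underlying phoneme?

Segments that undergo a rule: /o/ → [õ] (rule 2); /k/ → [tʃ] (rule 1); /e/ → [ẽ] (rule 2).
All other segments surface unchanged.

3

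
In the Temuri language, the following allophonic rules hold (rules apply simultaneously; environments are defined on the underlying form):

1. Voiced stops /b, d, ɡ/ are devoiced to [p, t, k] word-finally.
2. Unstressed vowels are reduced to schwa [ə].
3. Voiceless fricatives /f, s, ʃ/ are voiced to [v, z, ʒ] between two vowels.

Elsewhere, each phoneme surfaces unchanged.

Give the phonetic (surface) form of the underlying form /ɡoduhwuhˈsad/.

[ɡədəhwəhˈsat]

/ɡ/ (word-initial) is in the target of rule 1 but the environment (word-finally) is not met → [ɡ].
/o/ — between /ɡ/ and /d/, in an unstressed syllable — surfaces as [ə] (rule 2).
/d/ (between /o/ and /u/) is in the target of rule 1 but the environment (word-finally) is not met → [d].
Rule 2 applies to /u/ (between /d/ and /h/: in an unstressed syllable) → [ə].
/u/ — between /w/ and /h/, in an unstressed syllable — surfaces as [ə] (rule 2).
/s/ (between /h/ and /a/) fails the environment for rule 3, so it stays [s].
/a/ — between /s/ and /d/; rule 2 does not apply here → [a].
/d/ (word-final) occurs word-finally → [t] by rule 1.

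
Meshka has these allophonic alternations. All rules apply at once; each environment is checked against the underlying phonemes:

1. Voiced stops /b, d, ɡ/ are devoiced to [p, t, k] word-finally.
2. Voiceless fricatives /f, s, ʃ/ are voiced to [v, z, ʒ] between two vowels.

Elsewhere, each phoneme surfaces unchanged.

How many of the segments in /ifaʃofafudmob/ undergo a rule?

Segments that undergo a rule: /f/ → [v] (rule 2); /ʃ/ → [ʒ] (rule 2); /f/ → [v] (rule 2); /f/ → [v] (rule 2); /b/ → [p] (rule 1).
All other segments surface unchanged.

5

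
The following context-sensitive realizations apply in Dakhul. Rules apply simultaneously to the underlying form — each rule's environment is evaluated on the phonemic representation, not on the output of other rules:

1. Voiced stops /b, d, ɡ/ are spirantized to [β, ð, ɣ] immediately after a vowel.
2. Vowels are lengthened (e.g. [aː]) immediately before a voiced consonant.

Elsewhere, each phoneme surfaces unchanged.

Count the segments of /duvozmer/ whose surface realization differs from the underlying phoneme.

3

Segments that undergo a rule: /u/ → [uː] (rule 2); /o/ → [oː] (rule 2); /e/ → [eː] (rule 2).
All other segments surface unchanged.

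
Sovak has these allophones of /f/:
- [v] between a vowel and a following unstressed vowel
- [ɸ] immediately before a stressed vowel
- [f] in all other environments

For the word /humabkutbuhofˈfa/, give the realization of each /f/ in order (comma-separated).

Occurrence 1 (position 13): no conditioning environment matches → elsewhere allophone [f].
Occurrence 2 (position 14): immediately before a stressed vowel → [ɸ].

[f], [ɸ]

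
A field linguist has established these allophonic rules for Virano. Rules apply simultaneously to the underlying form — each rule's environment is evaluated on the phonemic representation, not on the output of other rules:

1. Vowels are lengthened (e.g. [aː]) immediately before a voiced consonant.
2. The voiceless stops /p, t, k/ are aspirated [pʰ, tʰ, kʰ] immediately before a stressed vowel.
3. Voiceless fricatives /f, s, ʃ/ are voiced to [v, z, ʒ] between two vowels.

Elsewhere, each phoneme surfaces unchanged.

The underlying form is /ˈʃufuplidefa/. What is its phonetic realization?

/ʃ/ — word-initial; rule 3 does not apply here → [ʃ].
/u/ (between /ʃ/ and /f/) fails the environment for rule 1, so it stays [u].
/f/ (between /u/ and /u/) occurs between two vowels → [v] by rule 3.
/u/ (between /f/ and /p/) fails the environment for rule 1, so it stays [u].
/p/ — between /u/ and /l/; rule 2 does not apply here → [p].
/l/ stays [l].
Rule 1 applies to /i/ (between /l/ and /d/: before a voiced consonant) → [iː].
/d/ (between /i/ and /e/): no rule targets it → [d].
/e/ (between /d/ and /f/) fails the environment for rule 1, so it stays [e].
Rule 3 applies to /f/ (between /e/ and /a/: between two vowels) → [v].
/a/ — word-final; rule 1 does not apply here → [a].

[ˈʃuvupliːdeva]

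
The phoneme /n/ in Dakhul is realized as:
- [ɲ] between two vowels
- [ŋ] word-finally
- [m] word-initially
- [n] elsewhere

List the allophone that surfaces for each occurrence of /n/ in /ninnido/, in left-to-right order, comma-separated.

Occurrence 1 (position 1): word-initially → [m].
Occurrence 2 (position 3): no conditioning environment matches → elsewhere allophone [n].
Occurrence 3 (position 4): no conditioning environment matches → elsewhere allophone [n].

[m], [n], [n]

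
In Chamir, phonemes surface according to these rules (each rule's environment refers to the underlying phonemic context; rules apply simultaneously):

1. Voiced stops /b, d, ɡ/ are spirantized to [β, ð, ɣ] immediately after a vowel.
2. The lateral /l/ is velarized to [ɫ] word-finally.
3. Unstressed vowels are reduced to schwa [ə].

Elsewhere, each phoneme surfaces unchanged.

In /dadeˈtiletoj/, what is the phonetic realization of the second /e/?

/e/ (between /l/ and /t/) occurs in an unstressed syllable → [ə] by rule 3.

[ə]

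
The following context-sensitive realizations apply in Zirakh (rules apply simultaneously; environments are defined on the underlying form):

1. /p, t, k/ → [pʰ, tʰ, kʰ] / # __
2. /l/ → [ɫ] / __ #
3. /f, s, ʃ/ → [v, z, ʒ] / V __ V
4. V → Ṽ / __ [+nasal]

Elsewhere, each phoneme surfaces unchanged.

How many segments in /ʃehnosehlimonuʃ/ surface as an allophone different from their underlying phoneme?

3

Segments that undergo a rule: /s/ → [z] (rule 3); /i/ → [ĩ] (rule 4); /o/ → [õ] (rule 4).
All other segments surface unchanged.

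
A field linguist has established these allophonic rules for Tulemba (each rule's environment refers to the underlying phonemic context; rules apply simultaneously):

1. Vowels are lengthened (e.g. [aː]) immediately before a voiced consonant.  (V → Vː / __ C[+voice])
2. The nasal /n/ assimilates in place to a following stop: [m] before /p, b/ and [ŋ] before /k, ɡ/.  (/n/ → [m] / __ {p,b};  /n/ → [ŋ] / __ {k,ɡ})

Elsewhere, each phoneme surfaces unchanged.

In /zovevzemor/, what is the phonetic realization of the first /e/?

/e/ — between /v/ and /v/, before a voiced consonant — surfaces as [eː] (rule 1).

[eː]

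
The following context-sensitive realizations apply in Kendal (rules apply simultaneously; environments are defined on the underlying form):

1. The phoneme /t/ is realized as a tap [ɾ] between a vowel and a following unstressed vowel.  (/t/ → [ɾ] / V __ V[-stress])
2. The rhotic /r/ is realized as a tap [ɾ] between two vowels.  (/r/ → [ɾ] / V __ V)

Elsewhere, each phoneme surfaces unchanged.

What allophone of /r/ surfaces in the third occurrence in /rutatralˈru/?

[r]

/r/ — between /l/ and /u/; rule 2 does not apply here → [r].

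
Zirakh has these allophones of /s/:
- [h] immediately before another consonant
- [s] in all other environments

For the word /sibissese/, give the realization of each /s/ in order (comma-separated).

Occurrence 1 (position 1): no conditioning environment matches → elsewhere allophone [s].
Occurrence 2 (position 5): immediately before another consonant → [h].
Occurrence 3 (position 6): no conditioning environment matches → elsewhere allophone [s].
Occurrence 4 (position 8): no conditioning environment matches → elsewhere allophone [s].

[s], [h], [s], [s]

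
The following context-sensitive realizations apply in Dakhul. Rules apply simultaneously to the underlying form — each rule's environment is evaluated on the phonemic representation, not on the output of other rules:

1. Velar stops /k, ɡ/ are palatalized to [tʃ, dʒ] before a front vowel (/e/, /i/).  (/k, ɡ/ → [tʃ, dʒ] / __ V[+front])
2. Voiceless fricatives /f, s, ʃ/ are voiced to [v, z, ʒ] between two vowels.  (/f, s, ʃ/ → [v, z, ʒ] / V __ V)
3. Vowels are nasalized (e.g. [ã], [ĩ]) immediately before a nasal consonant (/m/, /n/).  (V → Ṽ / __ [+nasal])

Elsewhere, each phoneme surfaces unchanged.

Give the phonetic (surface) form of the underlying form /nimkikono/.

/i/ (between /n/ and /m/) occurs before a nasal consonant → [ĩ] by rule 3.
Rule 1 applies to /k/ (between /m/ and /i/: before a front vowel) → [tʃ].
/i/ — between /k/ and /k/; rule 3 does not apply here → [i].
/k/ — between /i/ and /o/; rule 1 does not apply here → [k].
/o/ (between /k/ and /n/): before a nasal consonant, so rule 3 applies → [õ].
/o/ (word-final): rule 3 targets it, but not before a nasal consonant → unchanged [o].

[nĩmtʃikõno]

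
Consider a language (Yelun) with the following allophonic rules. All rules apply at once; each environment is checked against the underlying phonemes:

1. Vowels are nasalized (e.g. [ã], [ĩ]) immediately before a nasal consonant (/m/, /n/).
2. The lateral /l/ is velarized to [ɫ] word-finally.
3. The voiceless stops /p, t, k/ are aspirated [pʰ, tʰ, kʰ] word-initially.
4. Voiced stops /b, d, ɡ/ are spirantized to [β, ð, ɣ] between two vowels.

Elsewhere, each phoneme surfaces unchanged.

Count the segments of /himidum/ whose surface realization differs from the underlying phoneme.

Segments that undergo a rule: /i/ → [ĩ] (rule 1); /d/ → [ð] (rule 4); /u/ → [ũ] (rule 1).
All other segments surface unchanged.

3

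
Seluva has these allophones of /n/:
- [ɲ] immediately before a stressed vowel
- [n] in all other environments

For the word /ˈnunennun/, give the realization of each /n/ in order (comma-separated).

[ɲ], [n], [n], [n], [n]

Occurrence 1 (position 1): immediately before a stressed vowel → [ɲ].
Occurrence 2 (position 3): no conditioning environment matches → elsewhere allophone [n].
Occurrence 3 (position 5): no conditioning environment matches → elsewhere allophone [n].
Occurrence 4 (position 6): no conditioning environment matches → elsewhere allophone [n].
Occurrence 5 (position 8): no conditioning environment matches → elsewhere allophone [n].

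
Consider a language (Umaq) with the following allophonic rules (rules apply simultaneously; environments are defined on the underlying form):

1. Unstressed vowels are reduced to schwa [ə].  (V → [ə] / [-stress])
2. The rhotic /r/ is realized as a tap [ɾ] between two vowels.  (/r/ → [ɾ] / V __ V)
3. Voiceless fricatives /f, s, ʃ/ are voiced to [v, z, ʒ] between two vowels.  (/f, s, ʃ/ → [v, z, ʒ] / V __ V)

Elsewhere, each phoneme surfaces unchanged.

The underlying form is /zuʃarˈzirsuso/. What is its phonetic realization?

/z/ (word-initial): no rule targets it → [z].
/u/ meets the environment for rule 1 (in an unstressed syllable) → [ə].
/ʃ/ meets the environment for rule 3 (between two vowels) → [ʒ].
/a/ — between /ʃ/ and /r/, in an unstressed syllable — surfaces as [ə] (rule 1).
/r/ (between /a/ and /z/): rule 2 targets it, but not between two vowels → unchanged [r].
/z/ (between /r/ and /i/) is unaffected → [z].
/i/ (between /z/ and /r/) is in the target of rule 1 but the environment (in an unstressed syllable) is not met → [i].
/r/ — between /i/ and /s/; rule 2 does not apply here → [r].
/s/ (between /r/ and /u/) is in the target of rule 3 but the environment (between two vowels) is not met → [s].
/u/ — between /s/ and /s/, in an unstressed syllable — surfaces as [ə] (rule 1).
/s/ (between /u/ and /o/): between two vowels, so rule 3 applies → [z].
/o/ (word-final): in an unstressed syllable, so rule 1 applies → [ə].

[zəʒərˈzirsəzə]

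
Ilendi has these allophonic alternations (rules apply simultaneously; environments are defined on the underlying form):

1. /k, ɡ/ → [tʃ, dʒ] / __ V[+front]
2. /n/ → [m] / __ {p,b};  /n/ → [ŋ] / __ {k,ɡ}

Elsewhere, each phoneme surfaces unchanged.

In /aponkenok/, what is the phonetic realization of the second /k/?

[k]

/k/ (word-final) fails the environment for rule 1, so it stays [k].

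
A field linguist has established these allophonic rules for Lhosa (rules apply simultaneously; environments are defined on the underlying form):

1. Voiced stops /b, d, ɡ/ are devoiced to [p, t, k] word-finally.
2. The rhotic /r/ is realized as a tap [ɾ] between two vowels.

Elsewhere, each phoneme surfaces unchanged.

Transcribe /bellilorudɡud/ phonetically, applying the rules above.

/b/ (word-initial) fails the environment for rule 1, so it stays [b].
/e/ stays [e].
/l/ — not in any rule's target class → [l].
/l/ stays [l].
/i/ (between /l/ and /l/) is unaffected → [i].
/l/ — not in any rule's target class → [l].
/o/ — not in any rule's target class → [o].
/r/ (between /o/ and /u/) occurs between two vowels → [ɾ] by rule 2.
/u/ stays [u].
/d/ (between /u/ and /ɡ/) fails the environment for rule 1, so it stays [d].
/ɡ/ (between /d/ and /u/): rule 1 targets it, but not word-finally → unchanged [ɡ].
/u/ stays [u].
Rule 1 applies to /d/ (word-final: word-finally) → [t].

[belliloɾudɡut]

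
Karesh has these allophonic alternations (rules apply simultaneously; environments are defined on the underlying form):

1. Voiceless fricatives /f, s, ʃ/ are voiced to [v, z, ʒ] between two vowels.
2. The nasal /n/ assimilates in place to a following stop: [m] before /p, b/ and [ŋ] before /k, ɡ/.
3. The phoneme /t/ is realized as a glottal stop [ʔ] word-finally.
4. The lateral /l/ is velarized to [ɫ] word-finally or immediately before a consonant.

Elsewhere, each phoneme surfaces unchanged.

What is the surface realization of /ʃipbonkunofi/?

/ʃ/ (word-initial): rule 1 targets it, but not between two vowels → unchanged [ʃ].
Rule 2 applies to /n/ (between /o/ and /k/: before a labial or velar stop) → [ŋ].
/n/ (between /u/ and /o/): rule 2 targets it, but not before a labial or velar stop → unchanged [n].
/f/ meets the environment for rule 1 (between two vowels) → [v].

[ʃipboŋkunovi]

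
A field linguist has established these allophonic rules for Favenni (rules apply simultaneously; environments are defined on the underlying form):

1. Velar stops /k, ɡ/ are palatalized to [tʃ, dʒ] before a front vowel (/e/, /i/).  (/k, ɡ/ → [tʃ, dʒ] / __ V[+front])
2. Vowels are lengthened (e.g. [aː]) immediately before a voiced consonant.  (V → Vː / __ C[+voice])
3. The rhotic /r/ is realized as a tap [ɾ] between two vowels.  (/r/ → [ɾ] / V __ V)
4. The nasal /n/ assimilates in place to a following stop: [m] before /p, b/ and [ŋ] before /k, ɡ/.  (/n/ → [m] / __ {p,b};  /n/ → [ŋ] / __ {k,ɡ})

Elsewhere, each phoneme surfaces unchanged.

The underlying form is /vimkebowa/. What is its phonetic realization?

/v/ (word-initial) is unaffected → [v].
/i/ (between /v/ and /m/) occurs before a voiced consonant → [iː] by rule 2.
/m/ (between /i/ and /k/): no rule targets it → [m].
/k/ (between /m/ and /e/): before a front vowel, so rule 1 applies → [tʃ].
/e/ meets the environment for rule 2 (before a voiced consonant) → [eː].
/b/ (between /e/ and /o/): no rule targets it → [b].
/o/ (between /b/ and /w/): before a voiced consonant, so rule 2 applies → [oː].
/w/ — not in any rule's target class → [w].
/a/ — word-final; rule 2 does not apply here → [a].

[viːmtʃeːboːwa]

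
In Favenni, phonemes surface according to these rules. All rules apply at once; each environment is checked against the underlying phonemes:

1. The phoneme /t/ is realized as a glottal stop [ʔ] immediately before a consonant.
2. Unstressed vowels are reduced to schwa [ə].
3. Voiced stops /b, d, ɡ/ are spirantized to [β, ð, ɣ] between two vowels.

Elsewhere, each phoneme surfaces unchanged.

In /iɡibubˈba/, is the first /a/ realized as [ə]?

No

/a/ (word-final) is in the target of rule 2 but the environment (in an unstressed syllable) is not met → [a].
The actual realization is [a], not [ə].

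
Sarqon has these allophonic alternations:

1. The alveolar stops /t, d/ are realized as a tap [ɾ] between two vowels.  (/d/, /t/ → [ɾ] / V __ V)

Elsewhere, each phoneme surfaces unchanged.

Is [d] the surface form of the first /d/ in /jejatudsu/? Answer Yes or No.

/d/ (between /u/ and /s/): rule 1 targets it, but not between two vowels → unchanged [d].
The actual realization is [d], which matches [d].

Yes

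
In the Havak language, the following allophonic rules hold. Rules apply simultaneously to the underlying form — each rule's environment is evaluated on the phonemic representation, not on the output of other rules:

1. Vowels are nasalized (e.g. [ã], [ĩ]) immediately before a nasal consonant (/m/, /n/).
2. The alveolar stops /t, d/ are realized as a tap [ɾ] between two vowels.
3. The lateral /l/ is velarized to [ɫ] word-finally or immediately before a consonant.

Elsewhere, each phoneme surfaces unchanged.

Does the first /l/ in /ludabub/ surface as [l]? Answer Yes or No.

Yes

/l/ (word-initial): rule 3 targets it, but not word-finally or immediately before a consonant → unchanged [l].
The actual realization is [l], which matches [l].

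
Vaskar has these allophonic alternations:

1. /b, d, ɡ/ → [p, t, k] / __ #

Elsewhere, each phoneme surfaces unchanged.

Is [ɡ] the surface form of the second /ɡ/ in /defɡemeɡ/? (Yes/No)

/ɡ/ — word-final, word-finally — surfaces as [k] (rule 1).
The actual realization is [k], not [ɡ].

No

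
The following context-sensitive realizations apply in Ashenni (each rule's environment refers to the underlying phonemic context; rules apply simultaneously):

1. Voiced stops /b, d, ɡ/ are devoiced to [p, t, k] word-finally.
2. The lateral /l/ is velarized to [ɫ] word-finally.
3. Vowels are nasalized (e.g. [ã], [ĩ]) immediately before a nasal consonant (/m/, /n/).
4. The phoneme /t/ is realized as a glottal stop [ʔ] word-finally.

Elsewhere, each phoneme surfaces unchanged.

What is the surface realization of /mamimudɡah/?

[mãmĩmudɡah]

/m/ — not in any rule's target class → [m].
/a/ (between /m/ and /m/): before a nasal consonant, so rule 3 applies → [ã].
/m/ — not in any rule's target class → [m].
/i/ (between /m/ and /m/) occurs before a nasal consonant → [ĩ] by rule 3.
/m/ stays [m].
/u/ (between /m/ and /d/) is in the target of rule 3 but the environment (before a nasal consonant) is not met → [u].
/d/ (between /u/ and /ɡ/) fails the environment for rule 1, so it stays [d].
/ɡ/ (between /d/ and /a/) is in the target of rule 1 but the environment (word-finally) is not met → [ɡ].
/a/ (between /ɡ/ and /h/): rule 3 targets it, but not before a nasal consonant → unchanged [a].
/h/ (word-final): no rule targets it → [h].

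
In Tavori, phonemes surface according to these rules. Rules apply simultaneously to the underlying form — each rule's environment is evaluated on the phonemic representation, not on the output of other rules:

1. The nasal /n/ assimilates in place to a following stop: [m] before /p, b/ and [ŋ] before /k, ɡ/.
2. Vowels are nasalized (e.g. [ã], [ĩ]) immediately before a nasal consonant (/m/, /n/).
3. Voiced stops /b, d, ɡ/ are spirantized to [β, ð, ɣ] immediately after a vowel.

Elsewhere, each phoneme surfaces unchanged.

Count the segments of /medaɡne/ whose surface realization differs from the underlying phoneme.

2

Segments that undergo a rule: /d/ → [ð] (rule 3); /ɡ/ → [ɣ] (rule 3).
All other segments surface unchanged.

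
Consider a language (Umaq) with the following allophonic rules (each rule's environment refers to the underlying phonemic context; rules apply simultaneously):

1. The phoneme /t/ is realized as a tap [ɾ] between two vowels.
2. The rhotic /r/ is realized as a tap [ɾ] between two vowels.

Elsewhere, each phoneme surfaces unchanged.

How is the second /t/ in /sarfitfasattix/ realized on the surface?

[t]

/t/ — between /a/ and /t/; rule 1 does not apply here → [t].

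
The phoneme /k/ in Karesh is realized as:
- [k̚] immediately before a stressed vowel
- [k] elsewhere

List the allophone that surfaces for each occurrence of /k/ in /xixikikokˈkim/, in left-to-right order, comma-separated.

Occurrence 1 (position 5): no conditioning environment matches → elsewhere allophone [k].
Occurrence 2 (position 7): no conditioning environment matches → elsewhere allophone [k].
Occurrence 3 (position 9): no conditioning environment matches → elsewhere allophone [k].
Occurrence 4 (position 10): immediately before a stressed vowel → [k̚].

[k], [k], [k], [k̚]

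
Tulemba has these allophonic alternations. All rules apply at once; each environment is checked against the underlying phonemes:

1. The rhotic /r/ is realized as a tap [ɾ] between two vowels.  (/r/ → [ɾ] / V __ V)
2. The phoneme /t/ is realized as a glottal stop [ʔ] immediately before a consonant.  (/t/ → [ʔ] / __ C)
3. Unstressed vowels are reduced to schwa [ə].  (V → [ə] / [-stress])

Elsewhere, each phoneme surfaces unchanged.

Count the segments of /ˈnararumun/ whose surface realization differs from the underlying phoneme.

5

Segments that undergo a rule: /r/ → [ɾ] (rule 1); /a/ → [ə] (rule 3); /r/ → [ɾ] (rule 1); /u/ → [ə] (rule 3); /u/ → [ə] (rule 3).
All other segments surface unchanged.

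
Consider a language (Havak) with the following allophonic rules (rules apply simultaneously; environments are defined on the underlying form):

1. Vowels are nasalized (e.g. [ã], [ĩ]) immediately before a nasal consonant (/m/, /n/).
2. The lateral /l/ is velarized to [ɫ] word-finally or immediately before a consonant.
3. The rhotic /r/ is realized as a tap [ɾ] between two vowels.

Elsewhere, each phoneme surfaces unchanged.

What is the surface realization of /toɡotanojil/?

[toɡotãnojiɫ]

/o/ (between /t/ and /ɡ/) is in the target of rule 1 but the environment (before a nasal consonant) is not met → [o].
/o/ (between /ɡ/ and /t/): rule 1 targets it, but not before a nasal consonant → unchanged [o].
/a/ — between /t/ and /n/, before a nasal consonant — surfaces as [ã] (rule 1).
/o/ — between /n/ and /j/; rule 1 does not apply here → [o].
/i/ (between /j/ and /l/) is in the target of rule 1 but the environment (before a nasal consonant) is not met → [i].
/l/ (word-final) occurs word-finally or immediately before a consonant → [ɫ] by rule 2.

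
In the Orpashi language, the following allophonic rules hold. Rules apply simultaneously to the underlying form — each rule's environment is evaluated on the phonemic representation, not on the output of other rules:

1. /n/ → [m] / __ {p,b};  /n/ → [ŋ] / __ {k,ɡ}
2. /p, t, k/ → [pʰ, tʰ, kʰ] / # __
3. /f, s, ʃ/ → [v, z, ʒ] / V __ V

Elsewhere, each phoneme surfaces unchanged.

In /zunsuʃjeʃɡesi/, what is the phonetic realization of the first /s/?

[s]

/s/ — between /n/ and /u/; rule 3 does not apply here → [s].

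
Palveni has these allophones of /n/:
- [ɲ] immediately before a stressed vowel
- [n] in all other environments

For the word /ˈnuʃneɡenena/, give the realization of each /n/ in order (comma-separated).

Occurrence 1 (position 1): immediately before a stressed vowel → [ɲ].
Occurrence 2 (position 4): no conditioning environment matches → elsewhere allophone [n].
Occurrence 3 (position 8): no conditioning environment matches → elsewhere allophone [n].
Occurrence 4 (position 10): no conditioning environment matches → elsewhere allophone [n].

[ɲ], [n], [n], [n]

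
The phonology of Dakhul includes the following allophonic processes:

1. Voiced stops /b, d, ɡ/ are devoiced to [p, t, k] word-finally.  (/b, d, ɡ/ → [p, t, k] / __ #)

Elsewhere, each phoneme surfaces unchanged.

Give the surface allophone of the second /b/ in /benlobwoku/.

/b/ (between /o/ and /w/): rule 1 targets it, but not word-finally → unchanged [b].

[b]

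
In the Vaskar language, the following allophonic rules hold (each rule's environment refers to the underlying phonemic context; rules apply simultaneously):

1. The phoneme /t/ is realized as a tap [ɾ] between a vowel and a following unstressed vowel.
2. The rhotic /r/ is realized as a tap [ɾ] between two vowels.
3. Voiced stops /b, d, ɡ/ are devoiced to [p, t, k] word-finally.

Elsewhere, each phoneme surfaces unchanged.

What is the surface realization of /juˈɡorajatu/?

[juˈɡoɾajaɾu]

/j/ (word-initial): no rule targets it → [j].
/u/ (between /j/ and /ɡ/) is unaffected → [u].
/ɡ/ (between /u/ and /o/) is in the target of rule 3 but the environment (word-finally) is not met → [ɡ].
/o/ — not in any rule's target class → [o].
/r/ meets the environment for rule 2 (between two vowels) → [ɾ].
/a/ (between /r/ and /j/): no rule targets it → [a].
/j/ (between /a/ and /a/): no rule targets it → [j].
/a/ (between /j/ and /t/): no rule targets it → [a].
/t/ meets the environment for rule 1 (between a vowel and a following unstressed vowel) → [ɾ].
/u/ — not in any rule's target class → [u].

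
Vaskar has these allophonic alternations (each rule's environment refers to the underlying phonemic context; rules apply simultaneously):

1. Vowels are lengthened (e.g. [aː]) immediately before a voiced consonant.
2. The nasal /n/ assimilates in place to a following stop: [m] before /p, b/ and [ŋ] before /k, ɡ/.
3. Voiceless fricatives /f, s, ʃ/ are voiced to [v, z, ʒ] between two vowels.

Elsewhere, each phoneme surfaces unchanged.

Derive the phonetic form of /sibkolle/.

/s/ (word-initial): rule 3 targets it, but not between two vowels → unchanged [s].
/i/ — between /s/ and /b/, before a voiced consonant — surfaces as [iː] (rule 1).
/b/ (between /i/ and /k/): no rule targets it → [b].
/k/ stays [k].
/o/ — between /k/ and /l/, before a voiced consonant — surfaces as [oː] (rule 1).
/l/ stays [l].
/l/ — not in any rule's target class → [l].
/e/ — word-final; rule 1 does not apply here → [e].

[siːbkoːlle]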